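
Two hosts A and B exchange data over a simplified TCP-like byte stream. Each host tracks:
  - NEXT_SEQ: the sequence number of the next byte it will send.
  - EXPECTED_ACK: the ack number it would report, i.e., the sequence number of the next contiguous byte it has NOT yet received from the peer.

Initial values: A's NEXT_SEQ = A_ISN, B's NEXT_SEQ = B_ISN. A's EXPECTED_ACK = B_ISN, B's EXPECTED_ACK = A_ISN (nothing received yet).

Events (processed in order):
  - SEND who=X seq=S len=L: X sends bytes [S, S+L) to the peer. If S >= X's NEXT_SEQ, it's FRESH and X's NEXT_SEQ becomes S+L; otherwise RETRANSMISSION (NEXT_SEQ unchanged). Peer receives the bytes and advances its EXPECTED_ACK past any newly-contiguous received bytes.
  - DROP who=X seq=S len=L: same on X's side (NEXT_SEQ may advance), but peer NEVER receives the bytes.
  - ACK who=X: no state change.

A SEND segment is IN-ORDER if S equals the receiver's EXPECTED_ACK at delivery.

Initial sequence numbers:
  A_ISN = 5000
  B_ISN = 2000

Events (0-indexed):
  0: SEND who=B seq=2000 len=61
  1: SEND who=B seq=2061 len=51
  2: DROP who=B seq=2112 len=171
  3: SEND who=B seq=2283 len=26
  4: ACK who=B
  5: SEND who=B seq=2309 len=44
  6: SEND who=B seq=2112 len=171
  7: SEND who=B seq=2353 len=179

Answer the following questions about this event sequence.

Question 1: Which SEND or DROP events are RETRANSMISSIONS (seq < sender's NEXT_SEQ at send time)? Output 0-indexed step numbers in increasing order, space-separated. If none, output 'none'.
Step 0: SEND seq=2000 -> fresh
Step 1: SEND seq=2061 -> fresh
Step 2: DROP seq=2112 -> fresh
Step 3: SEND seq=2283 -> fresh
Step 5: SEND seq=2309 -> fresh
Step 6: SEND seq=2112 -> retransmit
Step 7: SEND seq=2353 -> fresh

Answer: 6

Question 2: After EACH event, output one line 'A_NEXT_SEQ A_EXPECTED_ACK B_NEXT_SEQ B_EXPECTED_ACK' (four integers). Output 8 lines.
5000 2061 2061 5000
5000 2112 2112 5000
5000 2112 2283 5000
5000 2112 2309 5000
5000 2112 2309 5000
5000 2112 2353 5000
5000 2353 2353 5000
5000 2532 2532 5000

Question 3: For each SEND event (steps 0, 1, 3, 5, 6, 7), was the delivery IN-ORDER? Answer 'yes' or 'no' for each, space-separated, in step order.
Step 0: SEND seq=2000 -> in-order
Step 1: SEND seq=2061 -> in-order
Step 3: SEND seq=2283 -> out-of-order
Step 5: SEND seq=2309 -> out-of-order
Step 6: SEND seq=2112 -> in-order
Step 7: SEND seq=2353 -> in-order

Answer: yes yes no no yes yes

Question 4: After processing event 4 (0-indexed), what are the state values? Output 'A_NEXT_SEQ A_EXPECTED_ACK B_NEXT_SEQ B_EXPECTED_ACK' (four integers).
After event 0: A_seq=5000 A_ack=2061 B_seq=2061 B_ack=5000
After event 1: A_seq=5000 A_ack=2112 B_seq=2112 B_ack=5000
After event 2: A_seq=5000 A_ack=2112 B_seq=2283 B_ack=5000
After event 3: A_seq=5000 A_ack=2112 B_seq=2309 B_ack=5000
After event 4: A_seq=5000 A_ack=2112 B_seq=2309 B_ack=5000

5000 2112 2309 5000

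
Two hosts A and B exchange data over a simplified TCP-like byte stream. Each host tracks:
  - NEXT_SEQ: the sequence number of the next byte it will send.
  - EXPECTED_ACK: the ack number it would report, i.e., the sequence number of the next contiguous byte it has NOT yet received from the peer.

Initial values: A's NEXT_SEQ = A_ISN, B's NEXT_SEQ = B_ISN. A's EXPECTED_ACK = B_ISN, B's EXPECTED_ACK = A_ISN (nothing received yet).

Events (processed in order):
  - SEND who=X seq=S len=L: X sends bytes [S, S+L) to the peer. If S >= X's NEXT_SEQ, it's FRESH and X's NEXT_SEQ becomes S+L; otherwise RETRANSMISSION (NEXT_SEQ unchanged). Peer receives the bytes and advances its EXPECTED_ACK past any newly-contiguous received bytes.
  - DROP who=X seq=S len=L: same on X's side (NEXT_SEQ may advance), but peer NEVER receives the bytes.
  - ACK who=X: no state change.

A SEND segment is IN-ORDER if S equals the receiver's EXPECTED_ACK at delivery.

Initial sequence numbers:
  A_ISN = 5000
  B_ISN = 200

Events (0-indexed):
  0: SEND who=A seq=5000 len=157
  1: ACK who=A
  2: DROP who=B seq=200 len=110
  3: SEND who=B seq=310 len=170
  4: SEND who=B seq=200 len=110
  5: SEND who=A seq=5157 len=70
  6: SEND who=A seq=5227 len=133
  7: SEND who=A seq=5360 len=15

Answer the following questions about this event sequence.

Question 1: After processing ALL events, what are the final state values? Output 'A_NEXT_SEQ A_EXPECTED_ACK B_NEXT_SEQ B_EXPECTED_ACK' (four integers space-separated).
After event 0: A_seq=5157 A_ack=200 B_seq=200 B_ack=5157
After event 1: A_seq=5157 A_ack=200 B_seq=200 B_ack=5157
After event 2: A_seq=5157 A_ack=200 B_seq=310 B_ack=5157
After event 3: A_seq=5157 A_ack=200 B_seq=480 B_ack=5157
After event 4: A_seq=5157 A_ack=480 B_seq=480 B_ack=5157
After event 5: A_seq=5227 A_ack=480 B_seq=480 B_ack=5227
After event 6: A_seq=5360 A_ack=480 B_seq=480 B_ack=5360
After event 7: A_seq=5375 A_ack=480 B_seq=480 B_ack=5375

Answer: 5375 480 480 5375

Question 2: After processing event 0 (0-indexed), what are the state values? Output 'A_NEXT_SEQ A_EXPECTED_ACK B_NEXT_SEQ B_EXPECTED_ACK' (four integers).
After event 0: A_seq=5157 A_ack=200 B_seq=200 B_ack=5157

5157 200 200 5157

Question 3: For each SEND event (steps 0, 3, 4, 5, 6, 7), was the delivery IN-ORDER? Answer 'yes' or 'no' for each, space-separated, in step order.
Step 0: SEND seq=5000 -> in-order
Step 3: SEND seq=310 -> out-of-order
Step 4: SEND seq=200 -> in-order
Step 5: SEND seq=5157 -> in-order
Step 6: SEND seq=5227 -> in-order
Step 7: SEND seq=5360 -> in-order

Answer: yes no yes yes yes yes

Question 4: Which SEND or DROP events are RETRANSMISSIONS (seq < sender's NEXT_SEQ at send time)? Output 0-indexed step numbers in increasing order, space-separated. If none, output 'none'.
Answer: 4

Derivation:
Step 0: SEND seq=5000 -> fresh
Step 2: DROP seq=200 -> fresh
Step 3: SEND seq=310 -> fresh
Step 4: SEND seq=200 -> retransmit
Step 5: SEND seq=5157 -> fresh
Step 6: SEND seq=5227 -> fresh
Step 7: SEND seq=5360 -> fresh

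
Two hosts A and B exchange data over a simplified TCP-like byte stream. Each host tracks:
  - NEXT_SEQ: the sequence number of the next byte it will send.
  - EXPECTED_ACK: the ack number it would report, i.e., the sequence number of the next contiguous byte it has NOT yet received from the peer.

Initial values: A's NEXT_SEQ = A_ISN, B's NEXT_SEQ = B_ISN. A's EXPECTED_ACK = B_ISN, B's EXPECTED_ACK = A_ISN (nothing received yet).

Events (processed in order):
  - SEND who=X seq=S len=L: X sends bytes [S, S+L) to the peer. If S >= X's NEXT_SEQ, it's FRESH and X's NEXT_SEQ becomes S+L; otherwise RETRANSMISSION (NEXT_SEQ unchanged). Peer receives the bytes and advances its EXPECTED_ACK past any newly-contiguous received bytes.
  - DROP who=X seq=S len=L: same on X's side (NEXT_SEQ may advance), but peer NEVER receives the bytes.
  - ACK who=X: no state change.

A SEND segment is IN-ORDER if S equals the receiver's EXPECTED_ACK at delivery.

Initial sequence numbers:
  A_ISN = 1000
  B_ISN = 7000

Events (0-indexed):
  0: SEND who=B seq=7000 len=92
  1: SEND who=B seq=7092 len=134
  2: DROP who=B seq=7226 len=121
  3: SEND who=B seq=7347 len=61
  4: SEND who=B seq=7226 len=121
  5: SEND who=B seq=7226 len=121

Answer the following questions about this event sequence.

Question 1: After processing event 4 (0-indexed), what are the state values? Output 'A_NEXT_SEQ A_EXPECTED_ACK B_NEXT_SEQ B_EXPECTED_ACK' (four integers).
After event 0: A_seq=1000 A_ack=7092 B_seq=7092 B_ack=1000
After event 1: A_seq=1000 A_ack=7226 B_seq=7226 B_ack=1000
After event 2: A_seq=1000 A_ack=7226 B_seq=7347 B_ack=1000
After event 3: A_seq=1000 A_ack=7226 B_seq=7408 B_ack=1000
After event 4: A_seq=1000 A_ack=7408 B_seq=7408 B_ack=1000

1000 7408 7408 1000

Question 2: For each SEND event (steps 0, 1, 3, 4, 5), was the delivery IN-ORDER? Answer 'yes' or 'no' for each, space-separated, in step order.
Step 0: SEND seq=7000 -> in-order
Step 1: SEND seq=7092 -> in-order
Step 3: SEND seq=7347 -> out-of-order
Step 4: SEND seq=7226 -> in-order
Step 5: SEND seq=7226 -> out-of-order

Answer: yes yes no yes no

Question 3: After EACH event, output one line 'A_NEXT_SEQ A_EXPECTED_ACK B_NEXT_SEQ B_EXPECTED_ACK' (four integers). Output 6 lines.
1000 7092 7092 1000
1000 7226 7226 1000
1000 7226 7347 1000
1000 7226 7408 1000
1000 7408 7408 1000
1000 7408 7408 1000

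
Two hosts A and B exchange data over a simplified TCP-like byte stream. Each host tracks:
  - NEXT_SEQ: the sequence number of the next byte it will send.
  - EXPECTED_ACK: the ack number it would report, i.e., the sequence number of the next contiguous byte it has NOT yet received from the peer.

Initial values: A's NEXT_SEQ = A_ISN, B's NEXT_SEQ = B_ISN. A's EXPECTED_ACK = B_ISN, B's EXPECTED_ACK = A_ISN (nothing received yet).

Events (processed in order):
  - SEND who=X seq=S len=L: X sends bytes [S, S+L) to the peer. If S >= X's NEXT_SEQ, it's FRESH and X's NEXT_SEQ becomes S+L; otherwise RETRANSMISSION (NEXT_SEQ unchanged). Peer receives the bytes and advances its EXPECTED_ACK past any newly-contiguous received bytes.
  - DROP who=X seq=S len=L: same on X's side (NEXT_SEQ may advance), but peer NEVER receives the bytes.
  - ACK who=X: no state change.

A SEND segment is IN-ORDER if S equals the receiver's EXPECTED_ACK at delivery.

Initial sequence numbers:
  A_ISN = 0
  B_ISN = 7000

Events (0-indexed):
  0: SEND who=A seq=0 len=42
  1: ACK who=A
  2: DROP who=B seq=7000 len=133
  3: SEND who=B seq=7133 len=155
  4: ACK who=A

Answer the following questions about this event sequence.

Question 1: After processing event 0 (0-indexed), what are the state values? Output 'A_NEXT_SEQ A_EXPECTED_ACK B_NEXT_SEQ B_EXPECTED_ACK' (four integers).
After event 0: A_seq=42 A_ack=7000 B_seq=7000 B_ack=42

42 7000 7000 42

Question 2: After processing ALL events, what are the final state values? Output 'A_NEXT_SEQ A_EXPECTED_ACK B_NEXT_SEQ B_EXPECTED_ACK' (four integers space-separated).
Answer: 42 7000 7288 42

Derivation:
After event 0: A_seq=42 A_ack=7000 B_seq=7000 B_ack=42
After event 1: A_seq=42 A_ack=7000 B_seq=7000 B_ack=42
After event 2: A_seq=42 A_ack=7000 B_seq=7133 B_ack=42
After event 3: A_seq=42 A_ack=7000 B_seq=7288 B_ack=42
After event 4: A_seq=42 A_ack=7000 B_seq=7288 B_ack=42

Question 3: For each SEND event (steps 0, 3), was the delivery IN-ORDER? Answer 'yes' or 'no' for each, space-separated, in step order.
Answer: yes no

Derivation:
Step 0: SEND seq=0 -> in-order
Step 3: SEND seq=7133 -> out-of-order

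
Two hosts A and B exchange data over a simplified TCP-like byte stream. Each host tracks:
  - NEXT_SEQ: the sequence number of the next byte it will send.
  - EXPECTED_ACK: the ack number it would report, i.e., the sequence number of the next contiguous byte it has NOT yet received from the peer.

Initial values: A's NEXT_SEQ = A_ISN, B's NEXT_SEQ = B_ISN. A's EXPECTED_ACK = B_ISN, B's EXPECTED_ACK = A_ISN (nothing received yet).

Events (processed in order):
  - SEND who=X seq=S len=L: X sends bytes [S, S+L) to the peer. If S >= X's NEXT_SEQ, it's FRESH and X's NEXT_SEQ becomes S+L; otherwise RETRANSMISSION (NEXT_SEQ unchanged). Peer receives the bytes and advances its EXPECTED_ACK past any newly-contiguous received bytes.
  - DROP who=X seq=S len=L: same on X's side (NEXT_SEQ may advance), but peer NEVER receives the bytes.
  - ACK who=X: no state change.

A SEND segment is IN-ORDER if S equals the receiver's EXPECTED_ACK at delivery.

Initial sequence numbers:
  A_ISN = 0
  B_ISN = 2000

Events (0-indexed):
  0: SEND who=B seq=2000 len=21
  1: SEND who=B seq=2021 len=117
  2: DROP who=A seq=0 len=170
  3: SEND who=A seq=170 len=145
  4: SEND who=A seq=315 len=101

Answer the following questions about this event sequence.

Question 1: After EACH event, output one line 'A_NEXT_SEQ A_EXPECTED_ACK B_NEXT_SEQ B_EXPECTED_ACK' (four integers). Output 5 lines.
0 2021 2021 0
0 2138 2138 0
170 2138 2138 0
315 2138 2138 0
416 2138 2138 0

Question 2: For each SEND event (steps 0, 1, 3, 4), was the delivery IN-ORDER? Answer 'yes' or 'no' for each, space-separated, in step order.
Answer: yes yes no no

Derivation:
Step 0: SEND seq=2000 -> in-order
Step 1: SEND seq=2021 -> in-order
Step 3: SEND seq=170 -> out-of-order
Step 4: SEND seq=315 -> out-of-order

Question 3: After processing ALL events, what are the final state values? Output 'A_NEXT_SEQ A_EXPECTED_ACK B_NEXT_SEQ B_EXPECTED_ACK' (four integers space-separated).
After event 0: A_seq=0 A_ack=2021 B_seq=2021 B_ack=0
After event 1: A_seq=0 A_ack=2138 B_seq=2138 B_ack=0
After event 2: A_seq=170 A_ack=2138 B_seq=2138 B_ack=0
After event 3: A_seq=315 A_ack=2138 B_seq=2138 B_ack=0
After event 4: A_seq=416 A_ack=2138 B_seq=2138 B_ack=0

Answer: 416 2138 2138 0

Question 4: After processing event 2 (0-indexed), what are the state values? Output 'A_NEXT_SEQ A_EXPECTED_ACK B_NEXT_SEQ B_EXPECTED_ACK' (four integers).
After event 0: A_seq=0 A_ack=2021 B_seq=2021 B_ack=0
After event 1: A_seq=0 A_ack=2138 B_seq=2138 B_ack=0
After event 2: A_seq=170 A_ack=2138 B_seq=2138 B_ack=0

170 2138 2138 0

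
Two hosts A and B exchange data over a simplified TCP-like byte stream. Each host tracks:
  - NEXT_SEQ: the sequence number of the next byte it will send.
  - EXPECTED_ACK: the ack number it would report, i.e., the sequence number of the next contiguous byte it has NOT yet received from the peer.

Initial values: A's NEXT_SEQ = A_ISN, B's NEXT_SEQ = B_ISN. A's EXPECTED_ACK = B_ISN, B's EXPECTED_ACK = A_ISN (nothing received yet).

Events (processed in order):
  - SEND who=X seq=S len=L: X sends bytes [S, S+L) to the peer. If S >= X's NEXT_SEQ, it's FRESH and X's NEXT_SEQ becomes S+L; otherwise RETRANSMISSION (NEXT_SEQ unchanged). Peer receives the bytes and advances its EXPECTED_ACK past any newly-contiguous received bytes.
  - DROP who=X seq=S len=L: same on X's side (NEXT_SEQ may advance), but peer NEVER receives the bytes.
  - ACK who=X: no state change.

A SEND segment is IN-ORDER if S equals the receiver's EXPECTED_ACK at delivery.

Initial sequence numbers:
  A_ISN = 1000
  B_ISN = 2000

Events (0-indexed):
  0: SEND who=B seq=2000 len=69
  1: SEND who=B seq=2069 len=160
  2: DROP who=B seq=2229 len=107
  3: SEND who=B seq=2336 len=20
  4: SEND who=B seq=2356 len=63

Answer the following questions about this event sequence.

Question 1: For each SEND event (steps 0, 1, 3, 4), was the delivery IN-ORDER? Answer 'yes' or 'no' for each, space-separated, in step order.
Step 0: SEND seq=2000 -> in-order
Step 1: SEND seq=2069 -> in-order
Step 3: SEND seq=2336 -> out-of-order
Step 4: SEND seq=2356 -> out-of-order

Answer: yes yes no no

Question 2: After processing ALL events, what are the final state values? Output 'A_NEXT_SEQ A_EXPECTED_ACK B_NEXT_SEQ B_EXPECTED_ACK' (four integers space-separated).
After event 0: A_seq=1000 A_ack=2069 B_seq=2069 B_ack=1000
After event 1: A_seq=1000 A_ack=2229 B_seq=2229 B_ack=1000
After event 2: A_seq=1000 A_ack=2229 B_seq=2336 B_ack=1000
After event 3: A_seq=1000 A_ack=2229 B_seq=2356 B_ack=1000
After event 4: A_seq=1000 A_ack=2229 B_seq=2419 B_ack=1000

Answer: 1000 2229 2419 1000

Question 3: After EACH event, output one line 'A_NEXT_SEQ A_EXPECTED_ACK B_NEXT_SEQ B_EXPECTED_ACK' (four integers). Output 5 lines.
1000 2069 2069 1000
1000 2229 2229 1000
1000 2229 2336 1000
1000 2229 2356 1000
1000 2229 2419 1000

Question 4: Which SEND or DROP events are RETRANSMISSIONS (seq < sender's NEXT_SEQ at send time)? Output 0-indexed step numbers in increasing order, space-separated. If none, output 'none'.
Step 0: SEND seq=2000 -> fresh
Step 1: SEND seq=2069 -> fresh
Step 2: DROP seq=2229 -> fresh
Step 3: SEND seq=2336 -> fresh
Step 4: SEND seq=2356 -> fresh

Answer: none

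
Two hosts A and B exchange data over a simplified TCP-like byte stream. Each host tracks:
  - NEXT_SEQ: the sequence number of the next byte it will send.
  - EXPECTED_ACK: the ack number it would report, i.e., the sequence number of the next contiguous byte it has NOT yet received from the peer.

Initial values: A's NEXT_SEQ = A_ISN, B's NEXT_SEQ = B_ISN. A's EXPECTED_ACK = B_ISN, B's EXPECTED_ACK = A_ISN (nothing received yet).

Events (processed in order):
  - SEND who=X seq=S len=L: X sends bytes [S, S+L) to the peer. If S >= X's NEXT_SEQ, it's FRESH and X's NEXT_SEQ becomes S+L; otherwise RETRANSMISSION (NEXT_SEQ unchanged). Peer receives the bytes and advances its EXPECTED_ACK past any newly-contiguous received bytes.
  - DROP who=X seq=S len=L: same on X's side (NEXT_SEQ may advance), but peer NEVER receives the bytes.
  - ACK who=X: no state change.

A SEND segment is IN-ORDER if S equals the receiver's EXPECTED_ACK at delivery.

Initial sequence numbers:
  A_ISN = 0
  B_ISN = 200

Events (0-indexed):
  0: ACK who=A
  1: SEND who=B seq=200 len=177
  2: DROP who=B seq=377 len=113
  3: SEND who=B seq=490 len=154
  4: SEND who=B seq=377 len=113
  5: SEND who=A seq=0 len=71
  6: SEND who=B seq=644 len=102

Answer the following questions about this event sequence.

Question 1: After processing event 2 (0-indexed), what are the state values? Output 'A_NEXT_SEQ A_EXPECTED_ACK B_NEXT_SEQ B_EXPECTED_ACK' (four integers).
After event 0: A_seq=0 A_ack=200 B_seq=200 B_ack=0
After event 1: A_seq=0 A_ack=377 B_seq=377 B_ack=0
After event 2: A_seq=0 A_ack=377 B_seq=490 B_ack=0

0 377 490 0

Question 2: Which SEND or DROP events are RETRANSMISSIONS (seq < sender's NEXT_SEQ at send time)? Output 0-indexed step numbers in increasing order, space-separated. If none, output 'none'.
Step 1: SEND seq=200 -> fresh
Step 2: DROP seq=377 -> fresh
Step 3: SEND seq=490 -> fresh
Step 4: SEND seq=377 -> retransmit
Step 5: SEND seq=0 -> fresh
Step 6: SEND seq=644 -> fresh

Answer: 4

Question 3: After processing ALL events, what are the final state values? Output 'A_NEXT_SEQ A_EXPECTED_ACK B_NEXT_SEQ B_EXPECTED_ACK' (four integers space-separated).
Answer: 71 746 746 71

Derivation:
After event 0: A_seq=0 A_ack=200 B_seq=200 B_ack=0
After event 1: A_seq=0 A_ack=377 B_seq=377 B_ack=0
After event 2: A_seq=0 A_ack=377 B_seq=490 B_ack=0
After event 3: A_seq=0 A_ack=377 B_seq=644 B_ack=0
After event 4: A_seq=0 A_ack=644 B_seq=644 B_ack=0
After event 5: A_seq=71 A_ack=644 B_seq=644 B_ack=71
After event 6: A_seq=71 A_ack=746 B_seq=746 B_ack=71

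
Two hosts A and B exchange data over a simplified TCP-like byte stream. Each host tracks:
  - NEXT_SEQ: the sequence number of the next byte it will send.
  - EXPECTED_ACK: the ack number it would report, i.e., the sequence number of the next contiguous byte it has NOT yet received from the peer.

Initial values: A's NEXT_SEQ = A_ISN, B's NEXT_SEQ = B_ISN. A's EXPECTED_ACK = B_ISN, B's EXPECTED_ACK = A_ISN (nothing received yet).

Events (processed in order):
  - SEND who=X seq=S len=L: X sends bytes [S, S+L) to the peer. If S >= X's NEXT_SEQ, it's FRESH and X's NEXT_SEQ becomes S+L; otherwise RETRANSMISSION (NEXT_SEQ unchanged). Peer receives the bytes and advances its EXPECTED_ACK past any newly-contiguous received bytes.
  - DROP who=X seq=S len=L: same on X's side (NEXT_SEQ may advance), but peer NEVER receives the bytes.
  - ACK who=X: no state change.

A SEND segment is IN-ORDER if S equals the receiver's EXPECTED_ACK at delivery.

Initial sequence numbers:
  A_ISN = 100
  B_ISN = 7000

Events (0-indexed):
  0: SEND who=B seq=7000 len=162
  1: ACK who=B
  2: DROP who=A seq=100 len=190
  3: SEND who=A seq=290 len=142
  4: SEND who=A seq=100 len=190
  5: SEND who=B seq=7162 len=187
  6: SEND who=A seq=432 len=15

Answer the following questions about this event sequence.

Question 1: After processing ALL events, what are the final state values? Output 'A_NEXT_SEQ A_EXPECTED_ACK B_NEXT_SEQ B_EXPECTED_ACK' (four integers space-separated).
After event 0: A_seq=100 A_ack=7162 B_seq=7162 B_ack=100
After event 1: A_seq=100 A_ack=7162 B_seq=7162 B_ack=100
After event 2: A_seq=290 A_ack=7162 B_seq=7162 B_ack=100
After event 3: A_seq=432 A_ack=7162 B_seq=7162 B_ack=100
After event 4: A_seq=432 A_ack=7162 B_seq=7162 B_ack=432
After event 5: A_seq=432 A_ack=7349 B_seq=7349 B_ack=432
After event 6: A_seq=447 A_ack=7349 B_seq=7349 B_ack=447

Answer: 447 7349 7349 447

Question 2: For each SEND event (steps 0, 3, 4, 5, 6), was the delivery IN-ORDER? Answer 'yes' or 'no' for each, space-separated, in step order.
Answer: yes no yes yes yes

Derivation:
Step 0: SEND seq=7000 -> in-order
Step 3: SEND seq=290 -> out-of-order
Step 4: SEND seq=100 -> in-order
Step 5: SEND seq=7162 -> in-order
Step 6: SEND seq=432 -> in-order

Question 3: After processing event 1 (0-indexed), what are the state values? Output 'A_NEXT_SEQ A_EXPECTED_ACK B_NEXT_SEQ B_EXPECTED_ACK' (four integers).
After event 0: A_seq=100 A_ack=7162 B_seq=7162 B_ack=100
After event 1: A_seq=100 A_ack=7162 B_seq=7162 B_ack=100

100 7162 7162 100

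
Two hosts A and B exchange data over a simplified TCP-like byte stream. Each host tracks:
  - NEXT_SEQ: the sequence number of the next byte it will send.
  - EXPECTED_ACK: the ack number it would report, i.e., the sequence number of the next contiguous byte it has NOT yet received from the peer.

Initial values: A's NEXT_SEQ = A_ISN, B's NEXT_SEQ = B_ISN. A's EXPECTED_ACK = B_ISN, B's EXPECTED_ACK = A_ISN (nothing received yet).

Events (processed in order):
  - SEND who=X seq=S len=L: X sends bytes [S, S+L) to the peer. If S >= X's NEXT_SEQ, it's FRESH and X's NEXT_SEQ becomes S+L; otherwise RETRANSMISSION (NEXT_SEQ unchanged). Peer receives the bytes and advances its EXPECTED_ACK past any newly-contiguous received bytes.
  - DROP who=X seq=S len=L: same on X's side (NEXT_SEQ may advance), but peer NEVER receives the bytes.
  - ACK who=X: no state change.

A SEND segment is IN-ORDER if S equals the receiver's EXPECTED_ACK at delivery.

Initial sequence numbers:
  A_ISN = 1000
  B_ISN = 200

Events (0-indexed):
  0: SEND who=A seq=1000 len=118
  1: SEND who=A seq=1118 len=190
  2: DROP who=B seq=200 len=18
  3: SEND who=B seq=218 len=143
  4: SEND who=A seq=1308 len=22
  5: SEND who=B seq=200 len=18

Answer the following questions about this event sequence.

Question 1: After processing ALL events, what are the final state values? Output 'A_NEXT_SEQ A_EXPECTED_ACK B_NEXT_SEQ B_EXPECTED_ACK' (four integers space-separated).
Answer: 1330 361 361 1330

Derivation:
After event 0: A_seq=1118 A_ack=200 B_seq=200 B_ack=1118
After event 1: A_seq=1308 A_ack=200 B_seq=200 B_ack=1308
After event 2: A_seq=1308 A_ack=200 B_seq=218 B_ack=1308
After event 3: A_seq=1308 A_ack=200 B_seq=361 B_ack=1308
After event 4: A_seq=1330 A_ack=200 B_seq=361 B_ack=1330
After event 5: A_seq=1330 A_ack=361 B_seq=361 B_ack=1330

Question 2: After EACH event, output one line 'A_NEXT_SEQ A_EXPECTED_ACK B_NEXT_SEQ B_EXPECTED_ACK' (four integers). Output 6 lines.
1118 200 200 1118
1308 200 200 1308
1308 200 218 1308
1308 200 361 1308
1330 200 361 1330
1330 361 361 1330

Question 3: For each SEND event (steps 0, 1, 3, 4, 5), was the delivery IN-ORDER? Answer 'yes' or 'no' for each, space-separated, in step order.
Step 0: SEND seq=1000 -> in-order
Step 1: SEND seq=1118 -> in-order
Step 3: SEND seq=218 -> out-of-order
Step 4: SEND seq=1308 -> in-order
Step 5: SEND seq=200 -> in-order

Answer: yes yes no yes yes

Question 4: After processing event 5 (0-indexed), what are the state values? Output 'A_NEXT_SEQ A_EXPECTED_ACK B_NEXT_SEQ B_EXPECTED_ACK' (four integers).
After event 0: A_seq=1118 A_ack=200 B_seq=200 B_ack=1118
After event 1: A_seq=1308 A_ack=200 B_seq=200 B_ack=1308
After event 2: A_seq=1308 A_ack=200 B_seq=218 B_ack=1308
After event 3: A_seq=1308 A_ack=200 B_seq=361 B_ack=1308
After event 4: A_seq=1330 A_ack=200 B_seq=361 B_ack=1330
After event 5: A_seq=1330 A_ack=361 B_seq=361 B_ack=1330

1330 361 361 1330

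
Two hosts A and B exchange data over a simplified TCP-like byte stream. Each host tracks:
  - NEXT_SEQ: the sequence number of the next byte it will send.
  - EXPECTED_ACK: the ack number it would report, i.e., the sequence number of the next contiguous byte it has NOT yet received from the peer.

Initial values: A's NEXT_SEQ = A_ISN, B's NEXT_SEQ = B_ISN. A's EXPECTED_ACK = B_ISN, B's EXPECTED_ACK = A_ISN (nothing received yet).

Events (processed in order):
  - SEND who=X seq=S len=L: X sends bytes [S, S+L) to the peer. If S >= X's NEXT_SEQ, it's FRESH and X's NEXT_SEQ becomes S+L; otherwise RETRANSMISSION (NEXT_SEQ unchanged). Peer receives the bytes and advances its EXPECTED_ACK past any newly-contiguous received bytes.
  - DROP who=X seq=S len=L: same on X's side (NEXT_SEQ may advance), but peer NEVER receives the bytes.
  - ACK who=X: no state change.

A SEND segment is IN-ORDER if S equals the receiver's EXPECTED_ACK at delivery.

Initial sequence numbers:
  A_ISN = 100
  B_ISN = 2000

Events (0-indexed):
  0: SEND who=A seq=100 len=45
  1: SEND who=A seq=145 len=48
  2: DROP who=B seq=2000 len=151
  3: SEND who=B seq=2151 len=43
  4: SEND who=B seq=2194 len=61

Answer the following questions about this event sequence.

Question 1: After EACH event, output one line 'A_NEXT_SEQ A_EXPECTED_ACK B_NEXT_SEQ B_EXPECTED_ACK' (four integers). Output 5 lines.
145 2000 2000 145
193 2000 2000 193
193 2000 2151 193
193 2000 2194 193
193 2000 2255 193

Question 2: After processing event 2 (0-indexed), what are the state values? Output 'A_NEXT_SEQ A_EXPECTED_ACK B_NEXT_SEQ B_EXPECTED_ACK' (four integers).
After event 0: A_seq=145 A_ack=2000 B_seq=2000 B_ack=145
After event 1: A_seq=193 A_ack=2000 B_seq=2000 B_ack=193
After event 2: A_seq=193 A_ack=2000 B_seq=2151 B_ack=193

193 2000 2151 193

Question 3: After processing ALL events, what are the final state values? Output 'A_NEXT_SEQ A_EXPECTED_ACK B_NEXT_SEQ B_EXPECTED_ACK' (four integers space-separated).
Answer: 193 2000 2255 193

Derivation:
After event 0: A_seq=145 A_ack=2000 B_seq=2000 B_ack=145
After event 1: A_seq=193 A_ack=2000 B_seq=2000 B_ack=193
After event 2: A_seq=193 A_ack=2000 B_seq=2151 B_ack=193
After event 3: A_seq=193 A_ack=2000 B_seq=2194 B_ack=193
After event 4: A_seq=193 A_ack=2000 B_seq=2255 B_ack=193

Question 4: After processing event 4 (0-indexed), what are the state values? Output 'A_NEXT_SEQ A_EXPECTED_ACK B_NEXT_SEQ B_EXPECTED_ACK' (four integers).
After event 0: A_seq=145 A_ack=2000 B_seq=2000 B_ack=145
After event 1: A_seq=193 A_ack=2000 B_seq=2000 B_ack=193
After event 2: A_seq=193 A_ack=2000 B_seq=2151 B_ack=193
After event 3: A_seq=193 A_ack=2000 B_seq=2194 B_ack=193
After event 4: A_seq=193 A_ack=2000 B_seq=2255 B_ack=193

193 2000 2255 193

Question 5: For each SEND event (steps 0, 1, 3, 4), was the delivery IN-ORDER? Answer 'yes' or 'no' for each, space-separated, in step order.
Step 0: SEND seq=100 -> in-order
Step 1: SEND seq=145 -> in-order
Step 3: SEND seq=2151 -> out-of-order
Step 4: SEND seq=2194 -> out-of-order

Answer: yes yes no no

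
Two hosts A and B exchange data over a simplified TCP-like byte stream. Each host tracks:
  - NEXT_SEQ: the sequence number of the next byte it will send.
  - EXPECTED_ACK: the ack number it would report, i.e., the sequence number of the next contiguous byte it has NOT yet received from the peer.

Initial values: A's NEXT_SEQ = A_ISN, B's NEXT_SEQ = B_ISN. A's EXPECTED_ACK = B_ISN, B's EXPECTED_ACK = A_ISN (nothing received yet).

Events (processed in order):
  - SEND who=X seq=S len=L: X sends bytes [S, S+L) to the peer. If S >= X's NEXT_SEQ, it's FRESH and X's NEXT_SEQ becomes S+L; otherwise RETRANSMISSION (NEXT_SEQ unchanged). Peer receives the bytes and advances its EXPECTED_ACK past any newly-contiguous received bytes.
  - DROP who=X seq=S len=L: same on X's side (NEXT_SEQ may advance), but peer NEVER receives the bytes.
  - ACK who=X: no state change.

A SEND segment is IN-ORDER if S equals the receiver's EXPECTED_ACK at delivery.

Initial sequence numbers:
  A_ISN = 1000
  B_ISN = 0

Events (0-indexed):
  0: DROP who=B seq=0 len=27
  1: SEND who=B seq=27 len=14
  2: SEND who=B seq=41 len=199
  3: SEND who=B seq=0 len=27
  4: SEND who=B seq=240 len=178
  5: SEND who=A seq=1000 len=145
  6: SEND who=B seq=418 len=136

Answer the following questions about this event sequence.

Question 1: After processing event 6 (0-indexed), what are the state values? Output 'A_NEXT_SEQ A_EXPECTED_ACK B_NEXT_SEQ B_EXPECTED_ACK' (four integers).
After event 0: A_seq=1000 A_ack=0 B_seq=27 B_ack=1000
After event 1: A_seq=1000 A_ack=0 B_seq=41 B_ack=1000
After event 2: A_seq=1000 A_ack=0 B_seq=240 B_ack=1000
After event 3: A_seq=1000 A_ack=240 B_seq=240 B_ack=1000
After event 4: A_seq=1000 A_ack=418 B_seq=418 B_ack=1000
After event 5: A_seq=1145 A_ack=418 B_seq=418 B_ack=1145
After event 6: A_seq=1145 A_ack=554 B_seq=554 B_ack=1145

1145 554 554 1145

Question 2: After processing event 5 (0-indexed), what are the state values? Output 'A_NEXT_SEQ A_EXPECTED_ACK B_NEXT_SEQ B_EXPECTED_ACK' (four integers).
After event 0: A_seq=1000 A_ack=0 B_seq=27 B_ack=1000
After event 1: A_seq=1000 A_ack=0 B_seq=41 B_ack=1000
After event 2: A_seq=1000 A_ack=0 B_seq=240 B_ack=1000
After event 3: A_seq=1000 A_ack=240 B_seq=240 B_ack=1000
After event 4: A_seq=1000 A_ack=418 B_seq=418 B_ack=1000
After event 5: A_seq=1145 A_ack=418 B_seq=418 B_ack=1145

1145 418 418 1145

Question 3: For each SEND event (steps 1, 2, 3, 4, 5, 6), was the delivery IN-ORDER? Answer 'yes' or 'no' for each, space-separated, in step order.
Answer: no no yes yes yes yes

Derivation:
Step 1: SEND seq=27 -> out-of-order
Step 2: SEND seq=41 -> out-of-order
Step 3: SEND seq=0 -> in-order
Step 4: SEND seq=240 -> in-order
Step 5: SEND seq=1000 -> in-order
Step 6: SEND seq=418 -> in-order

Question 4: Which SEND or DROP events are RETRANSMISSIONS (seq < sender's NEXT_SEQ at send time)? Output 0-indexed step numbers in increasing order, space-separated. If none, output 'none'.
Answer: 3

Derivation:
Step 0: DROP seq=0 -> fresh
Step 1: SEND seq=27 -> fresh
Step 2: SEND seq=41 -> fresh
Step 3: SEND seq=0 -> retransmit
Step 4: SEND seq=240 -> fresh
Step 5: SEND seq=1000 -> fresh
Step 6: SEND seq=418 -> fresh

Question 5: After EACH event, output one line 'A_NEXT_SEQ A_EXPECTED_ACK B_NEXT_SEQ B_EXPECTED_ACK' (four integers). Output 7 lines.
1000 0 27 1000
1000 0 41 1000
1000 0 240 1000
1000 240 240 1000
1000 418 418 1000
1145 418 418 1145
1145 554 554 1145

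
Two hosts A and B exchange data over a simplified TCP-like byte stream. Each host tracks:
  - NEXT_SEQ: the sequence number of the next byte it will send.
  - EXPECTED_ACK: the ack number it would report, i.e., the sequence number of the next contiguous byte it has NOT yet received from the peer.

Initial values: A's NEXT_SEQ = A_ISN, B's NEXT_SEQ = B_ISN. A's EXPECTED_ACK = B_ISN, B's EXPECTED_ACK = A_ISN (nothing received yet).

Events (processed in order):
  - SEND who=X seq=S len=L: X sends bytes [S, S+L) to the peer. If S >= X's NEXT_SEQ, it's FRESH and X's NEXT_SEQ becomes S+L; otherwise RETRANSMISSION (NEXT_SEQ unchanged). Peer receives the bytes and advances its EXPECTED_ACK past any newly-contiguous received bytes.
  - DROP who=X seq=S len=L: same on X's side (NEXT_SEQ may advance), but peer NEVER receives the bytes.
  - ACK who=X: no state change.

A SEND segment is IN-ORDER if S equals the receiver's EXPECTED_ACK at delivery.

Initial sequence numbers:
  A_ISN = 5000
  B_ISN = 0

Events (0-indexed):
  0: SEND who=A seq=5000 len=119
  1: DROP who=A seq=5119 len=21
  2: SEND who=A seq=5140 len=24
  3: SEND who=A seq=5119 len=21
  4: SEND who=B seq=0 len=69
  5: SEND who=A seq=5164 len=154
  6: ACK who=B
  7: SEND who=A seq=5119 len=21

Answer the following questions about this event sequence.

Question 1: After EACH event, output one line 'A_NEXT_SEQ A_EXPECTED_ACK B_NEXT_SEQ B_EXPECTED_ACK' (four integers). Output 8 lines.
5119 0 0 5119
5140 0 0 5119
5164 0 0 5119
5164 0 0 5164
5164 69 69 5164
5318 69 69 5318
5318 69 69 5318
5318 69 69 5318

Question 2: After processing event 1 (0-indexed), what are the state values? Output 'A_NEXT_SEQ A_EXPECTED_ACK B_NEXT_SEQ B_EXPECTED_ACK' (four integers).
After event 0: A_seq=5119 A_ack=0 B_seq=0 B_ack=5119
After event 1: A_seq=5140 A_ack=0 B_seq=0 B_ack=5119

5140 0 0 5119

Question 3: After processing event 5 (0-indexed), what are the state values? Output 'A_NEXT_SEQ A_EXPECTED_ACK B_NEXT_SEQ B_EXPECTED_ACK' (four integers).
After event 0: A_seq=5119 A_ack=0 B_seq=0 B_ack=5119
After event 1: A_seq=5140 A_ack=0 B_seq=0 B_ack=5119
After event 2: A_seq=5164 A_ack=0 B_seq=0 B_ack=5119
After event 3: A_seq=5164 A_ack=0 B_seq=0 B_ack=5164
After event 4: A_seq=5164 A_ack=69 B_seq=69 B_ack=5164
After event 5: A_seq=5318 A_ack=69 B_seq=69 B_ack=5318

5318 69 69 5318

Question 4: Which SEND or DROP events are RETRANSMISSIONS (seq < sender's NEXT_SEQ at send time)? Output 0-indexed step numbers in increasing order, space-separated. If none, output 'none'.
Answer: 3 7

Derivation:
Step 0: SEND seq=5000 -> fresh
Step 1: DROP seq=5119 -> fresh
Step 2: SEND seq=5140 -> fresh
Step 3: SEND seq=5119 -> retransmit
Step 4: SEND seq=0 -> fresh
Step 5: SEND seq=5164 -> fresh
Step 7: SEND seq=5119 -> retransmit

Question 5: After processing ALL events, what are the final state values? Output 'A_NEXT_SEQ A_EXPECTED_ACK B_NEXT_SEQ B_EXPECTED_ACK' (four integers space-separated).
Answer: 5318 69 69 5318

Derivation:
After event 0: A_seq=5119 A_ack=0 B_seq=0 B_ack=5119
After event 1: A_seq=5140 A_ack=0 B_seq=0 B_ack=5119
After event 2: A_seq=5164 A_ack=0 B_seq=0 B_ack=5119
After event 3: A_seq=5164 A_ack=0 B_seq=0 B_ack=5164
After event 4: A_seq=5164 A_ack=69 B_seq=69 B_ack=5164
After event 5: A_seq=5318 A_ack=69 B_seq=69 B_ack=5318
After event 6: A_seq=5318 A_ack=69 B_seq=69 B_ack=5318
After event 7: A_seq=5318 A_ack=69 B_seq=69 B_ack=5318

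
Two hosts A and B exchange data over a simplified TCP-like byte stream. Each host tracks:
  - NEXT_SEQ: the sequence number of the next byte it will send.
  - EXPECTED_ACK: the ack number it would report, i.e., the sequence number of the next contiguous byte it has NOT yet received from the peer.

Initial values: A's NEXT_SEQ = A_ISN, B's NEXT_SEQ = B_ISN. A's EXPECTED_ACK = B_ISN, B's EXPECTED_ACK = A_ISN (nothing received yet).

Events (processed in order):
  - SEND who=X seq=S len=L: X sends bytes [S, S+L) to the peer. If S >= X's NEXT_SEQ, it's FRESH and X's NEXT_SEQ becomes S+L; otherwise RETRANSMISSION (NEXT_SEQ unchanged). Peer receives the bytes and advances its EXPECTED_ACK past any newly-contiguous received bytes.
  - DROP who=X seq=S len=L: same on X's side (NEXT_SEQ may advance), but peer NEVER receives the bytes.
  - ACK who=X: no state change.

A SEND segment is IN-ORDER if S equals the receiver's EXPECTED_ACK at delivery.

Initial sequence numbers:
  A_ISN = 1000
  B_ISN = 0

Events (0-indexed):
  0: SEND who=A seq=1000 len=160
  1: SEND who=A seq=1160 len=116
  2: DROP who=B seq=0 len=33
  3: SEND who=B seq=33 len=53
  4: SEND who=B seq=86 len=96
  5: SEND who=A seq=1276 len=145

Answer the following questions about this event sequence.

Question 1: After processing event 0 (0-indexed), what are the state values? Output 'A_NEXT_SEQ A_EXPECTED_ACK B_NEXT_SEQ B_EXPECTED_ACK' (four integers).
After event 0: A_seq=1160 A_ack=0 B_seq=0 B_ack=1160

1160 0 0 1160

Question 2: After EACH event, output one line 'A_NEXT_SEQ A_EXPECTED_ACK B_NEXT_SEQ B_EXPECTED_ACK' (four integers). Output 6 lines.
1160 0 0 1160
1276 0 0 1276
1276 0 33 1276
1276 0 86 1276
1276 0 182 1276
1421 0 182 1421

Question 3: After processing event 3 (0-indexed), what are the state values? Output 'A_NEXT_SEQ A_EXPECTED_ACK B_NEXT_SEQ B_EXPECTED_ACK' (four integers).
After event 0: A_seq=1160 A_ack=0 B_seq=0 B_ack=1160
After event 1: A_seq=1276 A_ack=0 B_seq=0 B_ack=1276
After event 2: A_seq=1276 A_ack=0 B_seq=33 B_ack=1276
After event 3: A_seq=1276 A_ack=0 B_seq=86 B_ack=1276

1276 0 86 1276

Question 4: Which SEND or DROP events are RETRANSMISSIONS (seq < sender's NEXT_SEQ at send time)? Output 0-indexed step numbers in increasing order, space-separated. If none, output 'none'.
Answer: none

Derivation:
Step 0: SEND seq=1000 -> fresh
Step 1: SEND seq=1160 -> fresh
Step 2: DROP seq=0 -> fresh
Step 3: SEND seq=33 -> fresh
Step 4: SEND seq=86 -> fresh
Step 5: SEND seq=1276 -> fresh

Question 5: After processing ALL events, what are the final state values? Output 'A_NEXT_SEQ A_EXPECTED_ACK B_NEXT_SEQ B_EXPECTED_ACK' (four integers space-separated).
After event 0: A_seq=1160 A_ack=0 B_seq=0 B_ack=1160
After event 1: A_seq=1276 A_ack=0 B_seq=0 B_ack=1276
After event 2: A_seq=1276 A_ack=0 B_seq=33 B_ack=1276
After event 3: A_seq=1276 A_ack=0 B_seq=86 B_ack=1276
After event 4: A_seq=1276 A_ack=0 B_seq=182 B_ack=1276
After event 5: A_seq=1421 A_ack=0 B_seq=182 B_ack=1421

Answer: 1421 0 182 1421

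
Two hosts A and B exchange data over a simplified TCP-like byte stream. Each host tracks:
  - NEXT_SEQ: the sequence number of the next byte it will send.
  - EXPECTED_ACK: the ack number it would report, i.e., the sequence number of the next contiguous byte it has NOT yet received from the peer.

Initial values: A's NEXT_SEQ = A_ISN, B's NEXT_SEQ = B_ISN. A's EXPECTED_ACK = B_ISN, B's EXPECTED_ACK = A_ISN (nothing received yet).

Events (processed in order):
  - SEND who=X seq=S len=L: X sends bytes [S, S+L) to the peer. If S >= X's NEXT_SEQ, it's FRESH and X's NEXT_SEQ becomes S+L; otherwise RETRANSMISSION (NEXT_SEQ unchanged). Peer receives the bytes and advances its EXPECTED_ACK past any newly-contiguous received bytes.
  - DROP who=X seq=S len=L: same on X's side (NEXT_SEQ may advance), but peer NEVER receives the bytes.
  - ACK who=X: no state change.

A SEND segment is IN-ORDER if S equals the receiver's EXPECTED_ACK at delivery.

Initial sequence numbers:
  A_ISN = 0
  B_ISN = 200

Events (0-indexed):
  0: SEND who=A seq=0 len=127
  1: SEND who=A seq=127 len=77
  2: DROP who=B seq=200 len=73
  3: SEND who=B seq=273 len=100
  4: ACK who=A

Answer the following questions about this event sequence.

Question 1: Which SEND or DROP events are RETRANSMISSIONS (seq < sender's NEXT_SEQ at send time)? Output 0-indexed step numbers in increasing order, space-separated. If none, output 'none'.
Step 0: SEND seq=0 -> fresh
Step 1: SEND seq=127 -> fresh
Step 2: DROP seq=200 -> fresh
Step 3: SEND seq=273 -> fresh

Answer: none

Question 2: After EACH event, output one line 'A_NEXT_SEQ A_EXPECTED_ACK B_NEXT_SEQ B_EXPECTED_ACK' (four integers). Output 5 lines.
127 200 200 127
204 200 200 204
204 200 273 204
204 200 373 204
204 200 373 204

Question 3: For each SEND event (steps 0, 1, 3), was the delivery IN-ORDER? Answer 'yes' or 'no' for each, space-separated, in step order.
Answer: yes yes no

Derivation:
Step 0: SEND seq=0 -> in-order
Step 1: SEND seq=127 -> in-order
Step 3: SEND seq=273 -> out-of-order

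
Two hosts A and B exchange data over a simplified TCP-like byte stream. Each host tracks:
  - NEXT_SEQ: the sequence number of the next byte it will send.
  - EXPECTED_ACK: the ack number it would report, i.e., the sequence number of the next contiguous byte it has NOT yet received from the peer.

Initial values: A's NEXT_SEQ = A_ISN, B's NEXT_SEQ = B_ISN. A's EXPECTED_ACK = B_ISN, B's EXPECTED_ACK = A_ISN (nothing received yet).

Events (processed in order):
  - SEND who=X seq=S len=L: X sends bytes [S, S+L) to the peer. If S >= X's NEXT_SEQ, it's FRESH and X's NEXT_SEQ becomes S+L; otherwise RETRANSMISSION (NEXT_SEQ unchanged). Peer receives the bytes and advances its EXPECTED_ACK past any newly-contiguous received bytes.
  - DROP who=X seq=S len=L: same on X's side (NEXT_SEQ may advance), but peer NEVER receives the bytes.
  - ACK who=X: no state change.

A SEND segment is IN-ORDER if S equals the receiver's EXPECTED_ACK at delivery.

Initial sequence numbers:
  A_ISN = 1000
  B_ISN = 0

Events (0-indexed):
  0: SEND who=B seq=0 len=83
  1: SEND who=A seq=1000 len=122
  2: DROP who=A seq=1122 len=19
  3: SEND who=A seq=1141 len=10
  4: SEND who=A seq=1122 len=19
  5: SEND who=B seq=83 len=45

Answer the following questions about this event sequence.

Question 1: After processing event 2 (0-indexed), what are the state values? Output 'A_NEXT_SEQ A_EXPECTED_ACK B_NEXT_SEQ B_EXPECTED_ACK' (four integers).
After event 0: A_seq=1000 A_ack=83 B_seq=83 B_ack=1000
After event 1: A_seq=1122 A_ack=83 B_seq=83 B_ack=1122
After event 2: A_seq=1141 A_ack=83 B_seq=83 B_ack=1122

1141 83 83 1122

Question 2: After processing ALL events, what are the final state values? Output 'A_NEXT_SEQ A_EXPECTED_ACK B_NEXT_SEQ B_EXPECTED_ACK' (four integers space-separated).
After event 0: A_seq=1000 A_ack=83 B_seq=83 B_ack=1000
After event 1: A_seq=1122 A_ack=83 B_seq=83 B_ack=1122
After event 2: A_seq=1141 A_ack=83 B_seq=83 B_ack=1122
After event 3: A_seq=1151 A_ack=83 B_seq=83 B_ack=1122
After event 4: A_seq=1151 A_ack=83 B_seq=83 B_ack=1151
After event 5: A_seq=1151 A_ack=128 B_seq=128 B_ack=1151

Answer: 1151 128 128 1151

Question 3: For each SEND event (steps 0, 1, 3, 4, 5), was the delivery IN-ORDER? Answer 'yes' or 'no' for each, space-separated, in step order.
Step 0: SEND seq=0 -> in-order
Step 1: SEND seq=1000 -> in-order
Step 3: SEND seq=1141 -> out-of-order
Step 4: SEND seq=1122 -> in-order
Step 5: SEND seq=83 -> in-order

Answer: yes yes no yes yes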